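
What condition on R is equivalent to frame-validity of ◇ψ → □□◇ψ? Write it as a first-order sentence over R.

∀x ∀y ∀z ((xRy ∧ xR²z) → ∃w (y = w ∧ zRw))

This is a Sahlqvist (Geach-type) schema ◇^1□^0ψ → □^2◇^1ψ.
Minimal-valuation argument: fix x; take any y with xR^1y and any z with xR^2z. Set V(ψ) to the set of worlds R-reachable from y in exactly 0 steps. Then □^0ψ holds at y, so the antecedent holds at x; validity forces ◇^1ψ at z, giving a w with zR^1w and yR^0w.
First-order correspondent: ∀x ∀y ∀z ((xRy ∧ xR²z) → ∃w (y = w ∧ zRw)).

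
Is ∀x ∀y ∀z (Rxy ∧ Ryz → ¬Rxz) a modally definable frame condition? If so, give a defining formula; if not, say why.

Any modally definable frame class is closed under surjective bounded morphisms.
The 3-cycle (worlds 0,1,2 with 0→1→2→0) is intransitive. Mapping every world to a single reflexive point • is a surjective bounded morphism; the reflexive point is not intransitive (R••∧R•• but R••).
So no modal formula (or set of formulas) defines exactly the intransitive frames.

No — not modally definable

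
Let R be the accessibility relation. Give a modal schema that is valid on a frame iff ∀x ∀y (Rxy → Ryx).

s → □◇s

A defining formula is s → □◇s (the B axiom).
Suppose s→□◇s is valid. Take Rxy and set V(s)={x}. Then s at x, so □◇s at x, so ◇s at y, so some z with Ryz has s; z=x, i.e. Ryx.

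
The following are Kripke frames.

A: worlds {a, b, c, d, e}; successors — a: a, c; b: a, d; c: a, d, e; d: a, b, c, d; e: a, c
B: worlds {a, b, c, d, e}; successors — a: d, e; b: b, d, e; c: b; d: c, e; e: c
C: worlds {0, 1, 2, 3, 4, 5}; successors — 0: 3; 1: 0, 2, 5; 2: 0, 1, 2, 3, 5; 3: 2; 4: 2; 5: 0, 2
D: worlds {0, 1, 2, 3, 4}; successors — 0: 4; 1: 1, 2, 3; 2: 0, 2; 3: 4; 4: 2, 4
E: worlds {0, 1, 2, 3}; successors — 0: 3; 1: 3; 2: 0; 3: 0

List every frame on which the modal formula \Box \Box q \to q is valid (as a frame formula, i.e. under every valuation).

Frame correspondent (Sahlqvist): \forall x \exists w (x R^2 w \wedge x = w) — i.e. a generalized confluence (Geach) condition.
A: holds.
B: fails — at a but no w with aR²w and a=w.
C: fails — at 0 but no w with 0R²w and 0=w.
D: fails — at 0 but no w with 0R²w and 0=w.
E: fails — at 1 but no w with 1R²w and 1=w.
Valid on: A.

A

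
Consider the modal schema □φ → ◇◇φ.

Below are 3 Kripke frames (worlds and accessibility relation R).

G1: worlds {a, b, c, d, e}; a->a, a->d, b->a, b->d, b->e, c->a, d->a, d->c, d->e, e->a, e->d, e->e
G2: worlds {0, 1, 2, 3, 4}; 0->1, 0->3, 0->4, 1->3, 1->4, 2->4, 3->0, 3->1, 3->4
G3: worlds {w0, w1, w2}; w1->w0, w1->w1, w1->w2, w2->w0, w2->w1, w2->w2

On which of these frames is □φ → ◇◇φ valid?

G1

The schema corresponds to a generalized confluence (Geach) condition: ∀x ∃w (xRw ∧ xR²w).
G1: holds.
G2: fails — at 2 but no w with 2Rw and 2R²w.
G3: fails — at w0 but no w with w0Rw and w0R²w.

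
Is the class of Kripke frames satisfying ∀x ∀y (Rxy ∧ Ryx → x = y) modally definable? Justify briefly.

No — not modally definable

If a class were modally definable it would be closed under surjective bounded morphisms (Goldblatt–Thomason).
The 4-cycle (worlds s,t,u,v with s→t→u→v→s) is antisymmetric. Sending even-indexed worlds to • and odd-indexed worlds to ∘ is a surjective bounded morphism onto the two-world frame with •↔∘, which is not antisymmetric.
So the class is not modally definable.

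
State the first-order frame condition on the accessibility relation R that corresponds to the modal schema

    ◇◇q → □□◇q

∀x ∀y ∀z ((xR²y ∧ xR²z) → ∃w (y = w ∧ zRw))

This is a Sahlqvist (Geach-type) schema ◇^2□^0q → □^2◇^1q.
Minimal-valuation argument: fix x; take any y with xR^2y and any z with xR^2z. Set V(q) to the set of worlds R-reachable from y in exactly 0 steps. Then □^0q holds at y, so the antecedent holds at x; validity forces ◇^1q at z, giving a w with zR^1w and yR^0w.
First-order correspondent: ∀x ∀y ∀z ((xR²y ∧ xR²z) → ∃w (y = w ∧ zRw)).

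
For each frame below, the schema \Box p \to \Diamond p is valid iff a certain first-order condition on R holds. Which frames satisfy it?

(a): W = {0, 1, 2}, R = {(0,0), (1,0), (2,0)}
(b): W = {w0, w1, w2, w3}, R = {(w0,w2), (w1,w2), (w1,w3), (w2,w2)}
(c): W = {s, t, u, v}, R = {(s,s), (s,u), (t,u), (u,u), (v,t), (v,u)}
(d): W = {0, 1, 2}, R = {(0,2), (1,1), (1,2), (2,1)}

(a), (c), (d)

This is the axiom for seriality; its first-order frame correspondent is \forall x \exists y Rxy.
(a): satisfies the condition.
(b): fails — world w3 has no successor.
(c): satisfies the condition.
(d): satisfies the condition.
Valid on: (a), (c), (d).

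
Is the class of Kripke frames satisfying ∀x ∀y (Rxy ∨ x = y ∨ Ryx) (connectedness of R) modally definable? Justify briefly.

Not modally definable

Modal frame validity is preserved under disjoint unions.
Take 4 disjoint single-world reflexive frames: each is trivially connected, but their disjoint union has 4 worlds with no edge between distinct components, so it is not connected.
So the class is not modally definable.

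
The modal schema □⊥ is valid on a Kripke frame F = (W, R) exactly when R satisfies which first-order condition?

□⊥ is valid iff no world has any successor (otherwise □⊥ fails at any world with one).
The converse is a direct semantic check.
So the correspondent is emptiness of R.

Emptiness of R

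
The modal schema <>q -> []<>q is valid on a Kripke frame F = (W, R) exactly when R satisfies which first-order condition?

Suppose ◇q→□◇q is valid. Take Rxy, Rxz and set V(q)={y}. Then ◇q at x, so □◇q at x, so ◇q at z, so some w with Rzw has q; w=y, i.e. Rzy. By symmetry of the argument, Ryz.

The Euclidean property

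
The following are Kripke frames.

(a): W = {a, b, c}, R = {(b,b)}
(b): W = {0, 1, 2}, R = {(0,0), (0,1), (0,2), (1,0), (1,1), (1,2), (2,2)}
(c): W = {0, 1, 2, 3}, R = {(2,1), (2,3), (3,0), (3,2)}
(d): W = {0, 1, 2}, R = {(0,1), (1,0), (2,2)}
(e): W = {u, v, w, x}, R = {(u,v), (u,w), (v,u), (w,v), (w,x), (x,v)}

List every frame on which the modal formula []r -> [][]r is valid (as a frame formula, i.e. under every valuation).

(a), (b)

This is the axiom for transitivity; its first-order frame correspondent is forall x forall y forall z (Rxy & Ryz -> Rxz).
(a): condition met.
(b): condition met.
(c): fails — R23 and R32 but not R22.
(d): fails — R01 and R10 but not R00.
(e): fails — Ruv and Rvu but not Ruu.
Valid on: (a), (b).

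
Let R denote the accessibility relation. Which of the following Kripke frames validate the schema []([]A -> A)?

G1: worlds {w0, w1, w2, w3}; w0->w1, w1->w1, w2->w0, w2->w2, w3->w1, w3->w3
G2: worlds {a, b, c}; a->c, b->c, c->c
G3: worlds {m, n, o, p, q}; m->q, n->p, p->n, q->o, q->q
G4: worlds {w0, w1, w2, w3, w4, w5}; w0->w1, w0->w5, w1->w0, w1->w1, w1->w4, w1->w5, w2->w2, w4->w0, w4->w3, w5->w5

Frame correspondent (Sahlqvist): forall x forall y (Rxy -> Ryy) — i.e. shift-reflexivity.
G1: fails — Rw2w0 but not Rw0w0.
G2: ✓.
G3: fails — Rpn but not Rnn.
G4: fails — Rw1w0 but not Rw0w0.
Valid on: G2.

G2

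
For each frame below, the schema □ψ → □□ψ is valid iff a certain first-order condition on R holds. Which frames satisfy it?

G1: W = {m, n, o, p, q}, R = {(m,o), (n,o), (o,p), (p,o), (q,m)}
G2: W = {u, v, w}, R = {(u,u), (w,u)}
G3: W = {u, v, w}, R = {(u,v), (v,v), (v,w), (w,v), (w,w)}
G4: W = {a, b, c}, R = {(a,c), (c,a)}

This is the axiom for transitivity; its first-order frame correspondent is ∀x ∀y ∀z (Rxy ∧ Ryz → Rxz).
G1: fails — Rop and Rpo but not Roo.
G2: holds.
G3: fails — Ruv and Rvw but not Ruw.
G4: fails — Rac and Rca but not Raa.
Valid on: G2.

G2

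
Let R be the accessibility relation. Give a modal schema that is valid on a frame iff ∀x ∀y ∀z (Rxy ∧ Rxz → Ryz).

◇p → □◇p

This is the Euclidean property; the standard corresponding axiom is 5: ◇p → □◇p.
Suppose ◇p→□◇p is valid. Take Rxy, Rxz and set V(p)={y}. Then ◇p at x, so □◇p at x, so ◇p at z, so some w with Rzw has p; w=y, i.e. Rzy. By symmetry of the argument, Ryz.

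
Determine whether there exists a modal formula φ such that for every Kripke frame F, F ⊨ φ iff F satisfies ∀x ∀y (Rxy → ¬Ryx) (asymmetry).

If a class were modally definable it would be closed under surjective bounded morphisms (Goldblatt–Thomason).
The 5-cycle (worlds s,t,u,v,w with s→t→u→v→w→s) is asymmetric. Mapping every world to a single reflexive point • is a surjective bounded morphism, and the reflexive point is not asymmetric (R•• but asymmetry requires ¬R••).
So the class is not modally definable.

No — not modally definable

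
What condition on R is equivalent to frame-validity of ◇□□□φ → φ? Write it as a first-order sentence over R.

∀x ∀y (xRy → ∃w (yR³w ∧ x = w))

This is a Sahlqvist (Geach-type) schema ◇^1□^3φ → □^0◇^0φ.
First-order correspondent: ∀x ∀y (xRy → ∃w (yR³w ∧ x = w)).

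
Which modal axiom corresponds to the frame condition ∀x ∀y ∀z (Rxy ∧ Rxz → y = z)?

◇p → □p

The condition is partial functionality. The CD schema ◇p → □p defines it.
Suppose ◇p→□p is valid. Take Rxy, Rxz and set V(p)={y}. Then ◇p at x, so □p at x, so p at z, i.e. z=y.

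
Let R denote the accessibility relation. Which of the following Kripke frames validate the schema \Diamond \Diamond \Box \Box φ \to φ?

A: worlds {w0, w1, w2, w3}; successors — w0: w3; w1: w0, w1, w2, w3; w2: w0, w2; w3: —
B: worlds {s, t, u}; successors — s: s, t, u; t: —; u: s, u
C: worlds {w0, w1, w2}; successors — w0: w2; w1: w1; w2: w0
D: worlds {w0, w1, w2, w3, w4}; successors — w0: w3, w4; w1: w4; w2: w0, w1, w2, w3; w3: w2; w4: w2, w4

C

Frame correspondent (Sahlqvist): \forall x \forall y (x R^2 y \to \exists w (y R^2 w \wedge x = w)) — i.e. a generalized confluence (Geach) condition.
A: fails — w1R²w0 but no w with w0R²w and w1=w.
B: fails — sR²t but no w with tR²w and s=w.
C: satisfies the condition.
D: fails — w3R²w0 but no w with w0R²w and w3=w.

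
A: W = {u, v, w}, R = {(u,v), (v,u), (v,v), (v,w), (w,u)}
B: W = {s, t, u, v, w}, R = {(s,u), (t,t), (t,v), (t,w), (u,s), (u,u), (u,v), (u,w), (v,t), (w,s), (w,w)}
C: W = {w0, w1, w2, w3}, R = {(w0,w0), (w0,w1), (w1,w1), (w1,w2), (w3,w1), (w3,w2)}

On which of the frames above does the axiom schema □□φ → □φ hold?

B, C

The schema corresponds to density: ∀x ∀y (Rxy → ∃z (Rxz ∧ Rzy)).
A: fails — Rwu but no z with Rwz and Rzu.
B: ✓.
C: ✓.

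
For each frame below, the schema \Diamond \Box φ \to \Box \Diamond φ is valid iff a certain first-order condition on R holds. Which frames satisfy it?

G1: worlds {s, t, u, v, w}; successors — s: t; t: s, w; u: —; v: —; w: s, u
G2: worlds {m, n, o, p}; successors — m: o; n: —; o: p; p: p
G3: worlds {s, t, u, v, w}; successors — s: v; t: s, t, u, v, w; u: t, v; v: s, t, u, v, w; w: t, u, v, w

G2, G3

Frame correspondent (Sahlqvist): \forall x \forall y \forall z (Rxy \wedge Rxz \to \exists w (Ryw \wedge Rzw)) — i.e. convergence.
G1: fails — Rts and Rtw but s and w have no common successor.
G2: ✓.
G3: ✓.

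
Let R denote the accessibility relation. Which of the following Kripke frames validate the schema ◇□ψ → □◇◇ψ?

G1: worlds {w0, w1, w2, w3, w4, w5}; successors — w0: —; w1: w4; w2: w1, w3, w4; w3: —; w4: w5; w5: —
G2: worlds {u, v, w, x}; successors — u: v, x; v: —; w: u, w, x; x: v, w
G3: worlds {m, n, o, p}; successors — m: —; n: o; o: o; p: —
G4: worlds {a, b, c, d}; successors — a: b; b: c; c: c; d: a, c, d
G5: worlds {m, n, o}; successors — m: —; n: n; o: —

The schema corresponds to a generalized confluence (Geach) condition: ∀x ∀y ∀z ((xRy ∧ xRz) → ∃w (yRw ∧ zR²w)).
G1: fails — w1Rw4, w1Rw4 but no w with w4Rw and w4R²w.
G2: fails — uRv, uRv but no t with vRt and vR²t.
G3: satisfies the condition.
G4: fails — dRa, dRa but no w with aRw and aR²w.
G5: satisfies the condition.

G3, G5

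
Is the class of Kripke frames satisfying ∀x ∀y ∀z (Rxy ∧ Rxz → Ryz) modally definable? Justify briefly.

The condition is the Euclidean property. A defining modal formula is ◇p → □◇p.
Suppose ◇p→□◇p is valid. Take Rxy, Rxz and set V(p)={y}. Then ◇p at x, so □◇p at x, so ◇p at z, so some w with Rzw has p; w=y, i.e. Rzy. By symmetry of the argument, Ryz.

Yes — defined by ◇p → □◇p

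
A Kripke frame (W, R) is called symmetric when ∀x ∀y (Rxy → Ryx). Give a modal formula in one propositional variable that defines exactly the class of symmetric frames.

q → □◇q

A defining formula is q → □◇q (the B axiom).
Suppose q→□◇q is valid. Take Rxy and set V(q)={x}. Then q at x, so □◇q at x, so ◇q at y, so some z with Ryz has q; z=x, i.e. Ryx.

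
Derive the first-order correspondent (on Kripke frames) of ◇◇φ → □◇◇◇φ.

∀x ∀y ∀z ((xR²y ∧ xRz) → ∃w (y = w ∧ zR³w))

This is a Sahlqvist (Geach-type) schema ◇^2□^0φ → □^1◇^3φ.
First-order correspondent: ∀x ∀y ∀z ((xR²y ∧ xRz) → ∃w (y = w ∧ zR³w)).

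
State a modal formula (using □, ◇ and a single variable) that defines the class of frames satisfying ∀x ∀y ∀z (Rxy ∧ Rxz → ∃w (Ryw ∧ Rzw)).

◇□s → □◇s

This is convergence; the standard corresponding axiom is .2: ◇□s → □◇s.
Suppose ◇□s→□◇s is valid. Take Rxy, Rxz and set V(s)={w : Ryw}. Then □s at y so ◇□s at x, so □◇s at x, so ◇s at z, giving w with Rzw and Ryw.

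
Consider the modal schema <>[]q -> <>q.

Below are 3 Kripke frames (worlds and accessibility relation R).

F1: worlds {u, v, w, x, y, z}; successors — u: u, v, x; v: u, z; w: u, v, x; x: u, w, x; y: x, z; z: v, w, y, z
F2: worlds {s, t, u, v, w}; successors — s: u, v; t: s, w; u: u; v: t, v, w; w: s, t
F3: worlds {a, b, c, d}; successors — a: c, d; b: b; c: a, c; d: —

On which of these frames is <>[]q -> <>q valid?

F1

The schema corresponds to a generalized confluence (Geach) condition: forall x forall y (xRy -> exists w (yRw & xRw)).
F1: satisfies the condition.
F2: fails — tRs but no w* with sRw* and tRw*.
F3: fails — aRd but no w with dRw and aRw.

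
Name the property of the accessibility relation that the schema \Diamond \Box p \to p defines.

Symmetry

This is frame-equivalent to p → □◇p (substitute ¬p for p and contrapose).
Suppose p→□◇p is valid. Take Rxy and set V(p)={x}. Then p at x, so □◇p at x, so ◇p at y, so some z with Ryz has p; z=x, i.e. Ryx.
The converse is a direct semantic check.
Frame condition: \forall x \forall y (Rxy \to Ryx).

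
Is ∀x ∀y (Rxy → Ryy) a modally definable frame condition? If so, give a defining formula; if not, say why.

The condition is shift-reflexivity. A defining modal formula is □(□r → r).
Suppose □(□r→r) is valid. Take Rxy and set V(r)={w : Ryw}. Then at y, □r holds; since □(□r→r) at x, □r→r at y, so r at y, i.e. Ryy.

Definable; □(□r → r) defines it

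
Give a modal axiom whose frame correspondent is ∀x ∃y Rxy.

This is seriality; the standard corresponding axiom is D: □p → ◇p.
Suppose □p→◇p is valid. At any x set V(p)=W. Then □p at x, so ◇p at x, so x has a successor.

□p → ◇p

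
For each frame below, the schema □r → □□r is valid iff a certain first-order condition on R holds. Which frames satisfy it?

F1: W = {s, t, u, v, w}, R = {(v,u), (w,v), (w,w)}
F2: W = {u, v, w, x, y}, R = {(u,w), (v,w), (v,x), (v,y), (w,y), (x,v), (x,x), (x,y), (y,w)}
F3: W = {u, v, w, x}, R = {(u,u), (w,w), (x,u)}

The schema corresponds to transitivity: ∀x ∀y ∀z (Rxy ∧ Ryz → Rxz).
F1: fails — Rwv and Rvu but not Rwu.
F2: fails — Ruw and Rwy but not Ruy.
F3: ✓.
Valid on: F3.

F3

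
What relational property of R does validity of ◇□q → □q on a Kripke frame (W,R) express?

the Euclidean property: ∀x ∀y ∀z (Rxy ∧ Rxz → Ryz)

Equivalently (dual form): ◇q → □◇q.
Suppose ◇q→□◇q is valid. Take Rxy, Rxz and set V(q)={y}. Then ◇q at x, so □◇q at x, so ◇q at z, so some w with Rzw has q; w=y, i.e. Rzy. By symmetry of the argument, Ryz.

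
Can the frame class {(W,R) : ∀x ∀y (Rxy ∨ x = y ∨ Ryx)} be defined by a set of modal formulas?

No — not modally definable

If a class were modally definable it would be closed under disjoint unions (Goldblatt–Thomason).
Take 4 disjoint single-world reflexive frames: each is trivially connected, but their disjoint union has 4 worlds with no edge between distinct components, so it is not connected.
So the class is not modally definable.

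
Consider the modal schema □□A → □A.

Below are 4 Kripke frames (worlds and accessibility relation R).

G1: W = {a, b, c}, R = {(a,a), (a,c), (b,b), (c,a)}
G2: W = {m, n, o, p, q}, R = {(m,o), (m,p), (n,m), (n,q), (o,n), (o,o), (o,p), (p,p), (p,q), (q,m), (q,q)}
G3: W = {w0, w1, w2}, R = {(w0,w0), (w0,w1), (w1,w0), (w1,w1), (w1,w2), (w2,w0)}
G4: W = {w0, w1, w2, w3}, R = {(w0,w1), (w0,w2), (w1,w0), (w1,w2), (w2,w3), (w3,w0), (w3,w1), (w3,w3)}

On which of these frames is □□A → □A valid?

G1, G2, G3

The schema corresponds to density: ∀x ∀y (Rxy → ∃z (Rxz ∧ Rzy)).
G1: holds.
G2: holds.
G3: holds.
G4: fails — Rw1w0 but no z with Rw1z and Rzw0.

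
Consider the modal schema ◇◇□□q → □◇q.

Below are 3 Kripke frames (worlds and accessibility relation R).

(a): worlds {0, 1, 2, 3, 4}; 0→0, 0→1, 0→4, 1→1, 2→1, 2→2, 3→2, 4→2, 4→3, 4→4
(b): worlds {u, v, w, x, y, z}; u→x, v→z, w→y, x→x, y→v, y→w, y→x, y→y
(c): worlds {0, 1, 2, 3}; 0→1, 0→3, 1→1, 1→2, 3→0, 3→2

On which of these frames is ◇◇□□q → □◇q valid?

none

Frame correspondent (Sahlqvist): ∀x ∀y ∀z ((xR²y ∧ xRz) → ∃w (yR²w ∧ zRw)) — i.e. a generalized confluence (Geach) condition.
(a): fails — 0R²1, 0R4 but no w with 1R²w and 4Rw.
(b): fails — wR²v, wRy but no t with vR²t and yRt.
(c): fails — 0R²2, 0R1 but no w with 2R²w and 1Rw.
Valid on no frame.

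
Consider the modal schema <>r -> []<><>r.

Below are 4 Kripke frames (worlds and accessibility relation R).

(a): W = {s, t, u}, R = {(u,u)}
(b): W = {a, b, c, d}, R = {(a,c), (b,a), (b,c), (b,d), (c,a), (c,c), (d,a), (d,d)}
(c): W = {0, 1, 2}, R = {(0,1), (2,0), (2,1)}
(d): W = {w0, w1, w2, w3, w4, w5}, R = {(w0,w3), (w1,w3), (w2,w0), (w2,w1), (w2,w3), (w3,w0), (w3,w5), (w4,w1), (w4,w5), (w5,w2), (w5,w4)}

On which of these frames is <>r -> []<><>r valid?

(a)

This is the axiom for a generalized confluence (Geach) condition; its first-order frame correspondent is forall x forall y forall z ((xRy & xRz) -> exists w (y = w & z R^2 w)).
(a): ✓.
(b): fails — bRd, bRa but no w with d=w and aR²w.
(c): fails — 0R1, 0R1 but no w with 1=w and 1R²w.
(d): fails — w2Rw0, w2Rw3 but no w with w0=w and w3R²w.
Valid on: (a).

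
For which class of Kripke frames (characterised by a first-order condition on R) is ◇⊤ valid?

Seriality

This schema is equivalent to the D axiom □A → ◇A.
Its frame correspondent is seriality — ∀x ∃y Rxy.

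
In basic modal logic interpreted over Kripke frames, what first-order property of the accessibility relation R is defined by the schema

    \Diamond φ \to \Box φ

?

Suppose ◇φ→□φ is valid. Take Rxy, Rxz and set V(φ)={y}. Then ◇φ at x, so □φ at x, so φ at z, i.e. z=y.

Partial functionality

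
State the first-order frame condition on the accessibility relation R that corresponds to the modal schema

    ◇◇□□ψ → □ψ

∀x ∀y ∀z ((xR²y ∧ xRz) → ∃w (yR²w ∧ z = w))

This is a Sahlqvist (Geach-type) schema ◇^2□^2ψ → □^1◇^0ψ.
First-order correspondent: ∀x ∀y ∀z ((xR²y ∧ xRz) → ∃w (yR²w ∧ z = w)).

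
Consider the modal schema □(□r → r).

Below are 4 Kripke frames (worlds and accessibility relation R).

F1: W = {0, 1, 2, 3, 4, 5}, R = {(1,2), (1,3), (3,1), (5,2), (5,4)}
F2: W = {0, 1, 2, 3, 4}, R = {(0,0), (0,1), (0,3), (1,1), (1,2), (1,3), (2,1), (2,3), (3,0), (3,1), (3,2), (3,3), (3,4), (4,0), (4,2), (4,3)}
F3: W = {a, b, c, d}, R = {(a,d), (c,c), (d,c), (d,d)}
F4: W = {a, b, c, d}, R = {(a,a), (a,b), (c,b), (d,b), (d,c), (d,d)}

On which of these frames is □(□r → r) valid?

This is the axiom for shift-reflexivity; its first-order frame correspondent is ∀x ∀y (Rxy → Ryy).
F1: fails — R31 but not R11.
F2: fails — R34 but not R44.
F3: ✓.
F4: fails — Rdc but not Rcc.
Valid on: F3.

F3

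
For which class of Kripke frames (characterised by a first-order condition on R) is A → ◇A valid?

reflexivity: ∀x Rxx

This is a form of the T axiom.
It corresponds to reflexivity: ∀x Rxx.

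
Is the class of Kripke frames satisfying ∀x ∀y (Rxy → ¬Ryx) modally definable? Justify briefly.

If a class were modally definable it would be closed under surjective bounded morphisms (Goldblatt–Thomason).
The 3-cycle (worlds a,b,c with a→b→c→a) is asymmetric. Mapping every world to a single reflexive point • is a surjective bounded morphism, and the reflexive point is not asymmetric (R•• but asymmetry requires ¬R••).
So the class is not modally definable.

Not definable by any modal formula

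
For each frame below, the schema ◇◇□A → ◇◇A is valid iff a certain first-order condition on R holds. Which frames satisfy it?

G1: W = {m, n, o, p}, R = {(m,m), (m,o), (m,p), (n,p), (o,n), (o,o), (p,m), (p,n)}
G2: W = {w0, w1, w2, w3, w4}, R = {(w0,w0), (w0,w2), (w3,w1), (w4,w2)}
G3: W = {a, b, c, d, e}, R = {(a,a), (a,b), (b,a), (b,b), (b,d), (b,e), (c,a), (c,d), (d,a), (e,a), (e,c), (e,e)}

G3

The schema corresponds to a generalized confluence (Geach) condition: ∀x ∀y (xR²y → ∃w (yRw ∧ xR²w)).
G1: fails — nR²n but no w with nRw and nR²w.
G2: fails — w0R²w2 but no w with w2Rw and w0R²w.
G3: holds.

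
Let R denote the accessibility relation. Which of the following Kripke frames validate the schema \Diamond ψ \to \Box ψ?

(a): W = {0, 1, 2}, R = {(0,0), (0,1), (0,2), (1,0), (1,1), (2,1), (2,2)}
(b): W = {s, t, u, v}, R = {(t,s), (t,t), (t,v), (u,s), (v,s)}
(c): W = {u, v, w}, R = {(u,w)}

(c)

Frame correspondent (Sahlqvist): \forall x \forall y \forall z (Rxy \wedge Rxz \to y = z) — i.e. partial functionality.
(a): fails — 0 sees both 0 and 1.
(b): fails — t sees both s and t.
(c): condition met.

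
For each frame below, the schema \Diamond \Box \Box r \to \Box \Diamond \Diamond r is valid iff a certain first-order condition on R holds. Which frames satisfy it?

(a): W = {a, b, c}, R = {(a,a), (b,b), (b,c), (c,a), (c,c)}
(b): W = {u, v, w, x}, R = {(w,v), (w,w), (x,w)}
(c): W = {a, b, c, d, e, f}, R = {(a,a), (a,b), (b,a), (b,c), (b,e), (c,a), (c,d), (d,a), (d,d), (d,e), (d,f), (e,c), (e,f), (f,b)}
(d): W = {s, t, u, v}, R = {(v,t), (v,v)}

Frame correspondent (Sahlqvist): \forall x \forall y \forall z ((xRy \wedge xRz) \to \exists w (y R^2 w \wedge z R^2 w)) — i.e. a generalized confluence (Geach) condition.
(a): condition met.
(b): fails — wRv, wRv but no t with vR²t and vR²t.
(c): condition met.
(d): fails — vRt, vRt but no w with tR²w and tR²w.
Valid on: (a), (c).

(a), (c)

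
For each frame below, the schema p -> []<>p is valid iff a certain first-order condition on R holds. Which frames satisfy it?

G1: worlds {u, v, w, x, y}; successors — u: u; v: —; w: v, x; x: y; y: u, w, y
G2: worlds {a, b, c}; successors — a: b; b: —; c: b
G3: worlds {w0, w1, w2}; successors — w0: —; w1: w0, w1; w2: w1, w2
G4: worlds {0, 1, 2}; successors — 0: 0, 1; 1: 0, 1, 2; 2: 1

This is the axiom for symmetry; its first-order frame correspondent is forall x forall y (Rxy -> Ryx).
G1: fails — Rwx but not Rxw.
G2: fails — Rab but not Rba.
G3: fails — Rw1w0 but not Rw0w1.
G4: ✓.

G4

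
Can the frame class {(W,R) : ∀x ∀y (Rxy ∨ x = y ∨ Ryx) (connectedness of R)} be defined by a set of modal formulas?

Not definable by any modal formula

Any modally definable frame class is closed under disjoint unions.
Take 4 disjoint single-world reflexive frames: each is trivially connected, but their disjoint union has 4 worlds with no edge between distinct components, so it is not connected.
So no modal formula (or set of formulas) defines exactly the connected frames.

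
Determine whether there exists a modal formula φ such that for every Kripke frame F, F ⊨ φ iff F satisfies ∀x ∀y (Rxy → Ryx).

The condition is symmetry. A defining modal formula is q → □◇q.

Definable; q → □◇q defines it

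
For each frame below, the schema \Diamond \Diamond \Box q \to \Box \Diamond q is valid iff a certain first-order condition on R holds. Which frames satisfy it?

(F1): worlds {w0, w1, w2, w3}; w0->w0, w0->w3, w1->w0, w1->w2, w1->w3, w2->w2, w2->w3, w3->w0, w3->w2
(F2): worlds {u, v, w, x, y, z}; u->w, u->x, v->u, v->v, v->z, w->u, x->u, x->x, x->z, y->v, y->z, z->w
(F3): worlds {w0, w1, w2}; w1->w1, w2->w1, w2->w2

The schema corresponds to a generalized confluence (Geach) condition: \forall x \forall y \forall z ((x R^2 y \wedge xRz) \to \exists w (yRw \wedge zRw)).
(F1): holds.
(F2): fails — uR²u, uRw but no t with uRt and wRt.
(F3): holds.
Valid on: (F1), (F3).

(F1), (F3)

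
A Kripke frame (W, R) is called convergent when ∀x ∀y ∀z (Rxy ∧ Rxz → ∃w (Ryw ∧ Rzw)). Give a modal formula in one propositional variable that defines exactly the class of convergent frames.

A defining formula is ◇□p → □◇p (the .2 axiom).
Suppose ◇□p→□◇p is valid. Take Rxy, Rxz and set V(p)={w : Ryw}. Then □p at y so ◇□p at x, so □◇p at x, so ◇p at z, giving w with Rzw and Ryw.

◇□p → □◇p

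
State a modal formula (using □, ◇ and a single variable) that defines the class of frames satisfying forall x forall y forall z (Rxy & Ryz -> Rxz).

A defining formula is □ψ → □□ψ (the 4 axiom).
Suppose □ψ→□□ψ is valid. Take Rxy, Ryz and set V(ψ)={w : Rxw}. Then □ψ at x, so □□ψ at x, so □ψ at y, so ψ at z, i.e. Rxz.

□ψ → □□ψ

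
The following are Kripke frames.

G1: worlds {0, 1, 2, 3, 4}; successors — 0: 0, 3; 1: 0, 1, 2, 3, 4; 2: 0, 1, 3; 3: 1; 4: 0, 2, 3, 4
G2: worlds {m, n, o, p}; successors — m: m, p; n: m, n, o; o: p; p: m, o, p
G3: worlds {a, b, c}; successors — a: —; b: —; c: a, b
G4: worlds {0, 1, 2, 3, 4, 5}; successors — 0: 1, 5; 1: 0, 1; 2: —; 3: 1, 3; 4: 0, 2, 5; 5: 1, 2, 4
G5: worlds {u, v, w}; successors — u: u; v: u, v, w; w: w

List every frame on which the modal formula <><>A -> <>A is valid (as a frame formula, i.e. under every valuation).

G3, G5

The schema corresponds to transitivity: forall x forall y forall z (Rxy & Ryz -> Rxz).
G1: fails — R31 and R10 but not R30.
G2: fails — Rop and Rpm but not Rom.
G3: condition met.
G4: fails — R10 and R05 but not R15.
G5: condition met.
Valid on: G3, G5.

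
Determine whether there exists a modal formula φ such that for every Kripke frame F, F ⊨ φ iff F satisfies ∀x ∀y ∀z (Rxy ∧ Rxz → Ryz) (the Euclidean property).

Definable; ◇q → □◇q defines it

The condition is the Euclidean property. A defining modal formula is ◇q → □◇q.
Suppose ◇q→□◇q is valid. Take Rxy, Rxz and set V(q)={y}. Then ◇q at x, so □◇q at x, so ◇q at z, so some w with Rzw has q; w=y, i.e. Rzy. By symmetry of the argument, Ryz.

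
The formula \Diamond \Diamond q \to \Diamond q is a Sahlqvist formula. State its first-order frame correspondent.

Transitivity

This is a form of the 4 axiom.
It corresponds to transitivity: \forall x \forall y \forall z (Rxy \wedge Ryz \to Rxz).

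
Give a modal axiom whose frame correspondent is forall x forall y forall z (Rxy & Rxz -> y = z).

The condition is partial functionality. The CD schema ◇q → □q defines it.
Suppose ◇q→□q is valid. Take Rxy, Rxz and set V(q)={y}. Then ◇q at x, so □q at x, so q at z, i.e. z=y.

◇q → □q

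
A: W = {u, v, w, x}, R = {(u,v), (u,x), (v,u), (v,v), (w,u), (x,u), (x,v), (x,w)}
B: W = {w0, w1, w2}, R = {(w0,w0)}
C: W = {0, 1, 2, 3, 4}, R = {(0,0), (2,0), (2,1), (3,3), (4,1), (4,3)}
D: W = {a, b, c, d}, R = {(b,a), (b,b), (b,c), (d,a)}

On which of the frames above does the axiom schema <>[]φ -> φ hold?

The schema corresponds to symmetry: forall x forall y (Rxy -> Ryx).
A: fails — Rxw but not Rwx.
B: holds.
C: fails — R43 but not R34.
D: fails — Rba but not Rab.
Valid on: B.

B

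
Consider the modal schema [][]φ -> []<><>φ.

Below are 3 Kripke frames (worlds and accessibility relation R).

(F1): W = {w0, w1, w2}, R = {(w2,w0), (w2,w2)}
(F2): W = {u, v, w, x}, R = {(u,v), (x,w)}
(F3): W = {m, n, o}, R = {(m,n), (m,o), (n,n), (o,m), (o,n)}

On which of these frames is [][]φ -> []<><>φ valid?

Frame correspondent (Sahlqvist): forall x forall z (xRz -> exists w (x R^2 w & z R^2 w)) — i.e. a generalized confluence (Geach) condition.
(F1): fails — w2Rw0 but no w with w2R²w and w0R²w.
(F2): fails — uRv but no t with uR²t and vR²t.
(F3): condition met.
Valid on: (F3).

(F3)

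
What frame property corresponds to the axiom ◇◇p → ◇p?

This is frame-equivalent to □p → □□p (substitute ¬p for p and contrapose).
Suppose □p→□□p is valid. Take Rxy, Ryz and set V(p)={w : Rxw}. Then □p at x, so □□p at x, so □p at y, so p at z, i.e. Rxz.
Conversely, any frame satisfying ∀x ∀y ∀z (Rxy ∧ Ryz → Rxz) validates the schema.
So the correspondent is transitivity.

Transitivity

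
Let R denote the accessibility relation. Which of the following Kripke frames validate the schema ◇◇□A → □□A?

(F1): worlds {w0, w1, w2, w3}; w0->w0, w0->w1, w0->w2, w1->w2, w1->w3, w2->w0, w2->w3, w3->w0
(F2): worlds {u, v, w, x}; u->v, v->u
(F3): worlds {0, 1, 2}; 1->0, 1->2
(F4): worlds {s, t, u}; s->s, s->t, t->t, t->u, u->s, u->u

(F3)

The schema corresponds to a generalized confluence (Geach) condition: ∀x ∀y ∀z ((xR²y ∧ xR²z) → ∃w (yRw ∧ z = w)).
(F1): fails — w0R²w0, w0R²w3 but no w with w0Rw and w3=w.
(F2): fails — uR²u, uR²u but no t with uRt and u=t.
(F3): satisfies the condition.
(F4): fails — sR²s, sR²u but no w with sRw and u=w.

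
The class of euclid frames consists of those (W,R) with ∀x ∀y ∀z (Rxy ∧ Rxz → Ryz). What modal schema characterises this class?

◇s → □◇s

A defining formula is ◇s → □◇s (the 5 axiom).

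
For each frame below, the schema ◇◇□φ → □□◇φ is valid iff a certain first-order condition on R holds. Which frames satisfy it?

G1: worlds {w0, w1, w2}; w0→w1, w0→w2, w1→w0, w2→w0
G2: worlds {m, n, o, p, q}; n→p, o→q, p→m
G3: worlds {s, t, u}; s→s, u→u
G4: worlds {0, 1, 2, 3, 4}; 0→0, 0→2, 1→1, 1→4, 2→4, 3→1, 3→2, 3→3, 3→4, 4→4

G1, G3

This is the axiom for a generalized confluence (Geach) condition; its first-order frame correspondent is ∀x ∀y ∀z ((xR²y ∧ xR²z) → ∃w (yRw ∧ zRw)).
G1: satisfies the condition.
G2: fails — nR²m, nR²m but no w with mRw and mRw.
G3: satisfies the condition.
G4: fails — 0R²0, 0R²2 but no w with 0Rw and 2Rw.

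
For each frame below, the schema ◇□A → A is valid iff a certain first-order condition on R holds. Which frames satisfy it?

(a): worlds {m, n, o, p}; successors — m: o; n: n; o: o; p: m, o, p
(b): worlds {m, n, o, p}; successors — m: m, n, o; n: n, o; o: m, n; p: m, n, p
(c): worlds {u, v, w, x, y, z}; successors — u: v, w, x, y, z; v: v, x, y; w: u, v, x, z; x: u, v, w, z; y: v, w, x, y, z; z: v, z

This is the axiom for symmetry; its first-order frame correspondent is ∀x ∀y (Rxy → Ryx).
(a): fails — Rpm but not Rmp.
(b): fails — Rpm but not Rmp.
(c): fails — Ruv but not Rvu.

none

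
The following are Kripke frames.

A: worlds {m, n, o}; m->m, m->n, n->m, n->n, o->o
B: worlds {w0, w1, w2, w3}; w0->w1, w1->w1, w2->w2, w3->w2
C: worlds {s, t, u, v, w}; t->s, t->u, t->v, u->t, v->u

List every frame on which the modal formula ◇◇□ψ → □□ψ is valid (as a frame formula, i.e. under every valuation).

The schema corresponds to a generalized confluence (Geach) condition: ∀x ∀y ∀z ((xR²y ∧ xR²z) → ∃w (yRw ∧ z = w)).
A: condition met.
B: condition met.
C: fails — tR²t, tR²t but no w* with tRw* and t=w*.
Valid on: A, B.

A, B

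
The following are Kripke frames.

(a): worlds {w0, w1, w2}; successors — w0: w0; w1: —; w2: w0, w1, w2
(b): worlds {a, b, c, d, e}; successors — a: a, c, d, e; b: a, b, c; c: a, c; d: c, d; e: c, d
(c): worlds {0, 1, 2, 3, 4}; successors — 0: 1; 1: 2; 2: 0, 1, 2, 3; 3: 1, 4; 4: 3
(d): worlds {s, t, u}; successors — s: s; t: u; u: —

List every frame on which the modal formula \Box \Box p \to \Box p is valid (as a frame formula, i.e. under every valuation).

(a), (b)

This is the axiom for density; its first-order frame correspondent is \forall x \forall y (Rxy \to \exists z (Rxz \wedge Rzy)).
(a): holds.
(b): holds.
(c): fails — R34 but no z with R3z and Rz4.
(d): fails — Rtu but no z with Rtz and Rzu.
Valid on: (a), (b).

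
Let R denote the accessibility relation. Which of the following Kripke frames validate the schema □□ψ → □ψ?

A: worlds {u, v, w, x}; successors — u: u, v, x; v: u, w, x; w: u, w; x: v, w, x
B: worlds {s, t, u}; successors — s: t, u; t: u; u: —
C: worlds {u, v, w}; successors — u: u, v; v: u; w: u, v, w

The schema corresponds to density: ∀x ∀y (Rxy → ∃z (Rxz ∧ Rzy)).
A: satisfies the condition.
B: fails — Rtu but no z with Rtz and Rzu.
C: satisfies the condition.
Valid on: A, C.

A, C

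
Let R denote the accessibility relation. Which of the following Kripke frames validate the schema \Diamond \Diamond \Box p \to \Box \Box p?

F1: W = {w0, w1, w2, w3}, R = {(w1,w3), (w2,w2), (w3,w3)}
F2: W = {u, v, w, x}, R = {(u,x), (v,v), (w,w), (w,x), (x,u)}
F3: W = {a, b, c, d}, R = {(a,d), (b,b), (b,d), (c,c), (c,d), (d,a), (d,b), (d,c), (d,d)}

This is the axiom for a generalized confluence (Geach) condition; its first-order frame correspondent is \forall x \forall y \forall z ((x R^2 y \wedge x R^2 z) \to \exists w (yRw \wedge z = w)).
F1: ✓.
F2: fails — uR²u, uR²u but no t with uRt and u=t.
F3: fails — aR²a, aR²a but no w with aRw and a=w.
Valid on: F1.

F1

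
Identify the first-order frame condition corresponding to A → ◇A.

reflexivity: ∀x Rxx

This is a form of the T axiom.
It corresponds to reflexivity: ∀x Rxx.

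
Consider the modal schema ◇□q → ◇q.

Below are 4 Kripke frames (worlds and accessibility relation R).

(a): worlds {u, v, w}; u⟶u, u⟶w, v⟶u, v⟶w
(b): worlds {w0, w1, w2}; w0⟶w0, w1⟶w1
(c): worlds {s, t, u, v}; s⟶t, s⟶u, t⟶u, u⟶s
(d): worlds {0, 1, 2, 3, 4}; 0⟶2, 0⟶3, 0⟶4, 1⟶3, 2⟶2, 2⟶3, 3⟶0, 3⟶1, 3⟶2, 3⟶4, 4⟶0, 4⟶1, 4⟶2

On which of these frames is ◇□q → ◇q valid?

(b)

Frame correspondent (Sahlqvist): ∀x ∀y (xRy → ∃w (yRw ∧ xRw)) — i.e. a generalized confluence (Geach) condition.
(a): fails — uRw but no t with wRt and uRt.
(b): holds.
(c): fails — sRu but no w with uRw and sRw.
(d): fails — 1R3 but no w with 3Rw and 1Rw.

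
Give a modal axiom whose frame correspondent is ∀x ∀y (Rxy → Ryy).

A defining formula is □(□s → s) (the T□ axiom).
Suppose □(□s→s) is valid. Take Rxy and set V(s)={w : Ryw}. Then at y, □s holds; since □(□s→s) at x, □s→s at y, so s at y, i.e. Ryy.

□(□s → s)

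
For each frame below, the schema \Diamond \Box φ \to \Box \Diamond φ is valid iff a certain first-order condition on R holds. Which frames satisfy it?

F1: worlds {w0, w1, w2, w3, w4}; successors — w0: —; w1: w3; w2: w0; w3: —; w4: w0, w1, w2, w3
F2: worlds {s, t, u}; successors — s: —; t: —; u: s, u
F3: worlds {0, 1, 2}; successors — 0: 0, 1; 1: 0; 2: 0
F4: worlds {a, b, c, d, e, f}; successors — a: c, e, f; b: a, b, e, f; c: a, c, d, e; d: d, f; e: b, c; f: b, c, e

The schema corresponds to convergence: \forall x \forall y \forall z (Rxy \wedge Rxz \to \exists w (Ryw \wedge Rzw)).
F1: fails — Rw1w3 and Rw1w3 but w3 and w3 have no common successor.
F2: fails — Rus and Rus but s and s have no common successor.
F3: ✓.
F4: fails — Rcd and Rce but d and e have no common successor.

F3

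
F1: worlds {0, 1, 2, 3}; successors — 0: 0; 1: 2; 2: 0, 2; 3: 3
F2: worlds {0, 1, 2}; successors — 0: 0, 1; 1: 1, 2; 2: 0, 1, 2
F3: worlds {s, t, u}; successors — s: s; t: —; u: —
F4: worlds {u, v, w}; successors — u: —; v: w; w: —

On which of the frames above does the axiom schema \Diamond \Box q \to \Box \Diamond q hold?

F1, F2, F3

The schema corresponds to convergence: \forall x \forall y \forall z (Rxy \wedge Rxz \to \exists w (Ryw \wedge Rzw)).
F1: condition met.
F2: condition met.
F3: condition met.
F4: fails — Rvw and Rvw but w and w have no common successor.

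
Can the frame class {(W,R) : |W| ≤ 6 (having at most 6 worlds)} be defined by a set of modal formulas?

Any modally definable frame class is closed under disjoint unions.
Any modal formula valid on each of 7 disjoint one-world frames is valid on their disjoint union (validity is preserved under disjoint unions). Each one-world frame has |W|=1≤6, but the union has |W|=7.
So no modal formula (or set of formulas) defines exactly the |W|≤6 frames.

No — not modally definable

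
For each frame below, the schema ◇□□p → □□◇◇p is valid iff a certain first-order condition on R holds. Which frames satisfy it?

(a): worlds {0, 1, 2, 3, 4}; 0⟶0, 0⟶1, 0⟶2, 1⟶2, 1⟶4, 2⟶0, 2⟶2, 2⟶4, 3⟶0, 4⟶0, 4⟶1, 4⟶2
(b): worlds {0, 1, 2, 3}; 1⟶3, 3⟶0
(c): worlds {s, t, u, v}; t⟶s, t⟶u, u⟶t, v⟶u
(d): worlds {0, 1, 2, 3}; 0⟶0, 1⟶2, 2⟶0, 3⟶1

The schema corresponds to a generalized confluence (Geach) condition: ∀x ∀y ∀z ((xRy ∧ xR²z) → ∃w (yR²w ∧ zR²w)).
(a): condition met.
(b): fails — 1R3, 1R²0 but no w with 3R²w and 0R²w.
(c): fails — tRs, tR²t but no w with sR²w and tR²w.
(d): condition met.

(a), (d)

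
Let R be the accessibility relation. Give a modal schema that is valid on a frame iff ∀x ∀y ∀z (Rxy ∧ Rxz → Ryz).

◇q → □◇q

The condition is the Euclidean property. The 5 schema ◇q → □◇q defines it.
Suppose ◇q→□◇q is valid. Take Rxy, Rxz and set V(q)={y}. Then ◇q at x, so □◇q at x, so ◇q at z, so some w with Rzw has q; w=y, i.e. Rzy. By symmetry of the argument, Ryz.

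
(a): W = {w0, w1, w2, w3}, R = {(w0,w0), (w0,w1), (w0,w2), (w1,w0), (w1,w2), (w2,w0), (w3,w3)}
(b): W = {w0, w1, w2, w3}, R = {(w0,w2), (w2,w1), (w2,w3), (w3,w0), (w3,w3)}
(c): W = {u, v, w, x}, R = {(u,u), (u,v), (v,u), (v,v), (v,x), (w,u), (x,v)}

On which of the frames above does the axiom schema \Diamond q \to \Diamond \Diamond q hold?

(a), (c)

This is the axiom for a generalized confluence (Geach) condition; its first-order frame correspondent is \forall x \forall y (xRy \to \exists w (y = w \wedge x R^2 w)).
(a): holds.
(b): fails — w0Rw2 but no w with w2=w and w0R²w.
(c): holds.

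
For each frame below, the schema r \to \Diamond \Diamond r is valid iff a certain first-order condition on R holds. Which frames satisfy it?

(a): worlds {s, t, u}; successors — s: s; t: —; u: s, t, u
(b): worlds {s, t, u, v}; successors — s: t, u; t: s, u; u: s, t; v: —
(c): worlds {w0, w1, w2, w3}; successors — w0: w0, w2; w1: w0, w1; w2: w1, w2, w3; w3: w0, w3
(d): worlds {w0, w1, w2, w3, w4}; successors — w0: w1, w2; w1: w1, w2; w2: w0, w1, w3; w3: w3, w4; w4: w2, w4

Frame correspondent (Sahlqvist): \forall x \exists w (x = w \wedge x R^2 w) — i.e. a generalized confluence (Geach) condition.
(a): fails — at t but no w with t=w and tR²w.
(b): fails — at v but no w with v=w and vR²w.
(c): condition met.
(d): condition met.
Valid on: (c), (d).

(c), (d)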